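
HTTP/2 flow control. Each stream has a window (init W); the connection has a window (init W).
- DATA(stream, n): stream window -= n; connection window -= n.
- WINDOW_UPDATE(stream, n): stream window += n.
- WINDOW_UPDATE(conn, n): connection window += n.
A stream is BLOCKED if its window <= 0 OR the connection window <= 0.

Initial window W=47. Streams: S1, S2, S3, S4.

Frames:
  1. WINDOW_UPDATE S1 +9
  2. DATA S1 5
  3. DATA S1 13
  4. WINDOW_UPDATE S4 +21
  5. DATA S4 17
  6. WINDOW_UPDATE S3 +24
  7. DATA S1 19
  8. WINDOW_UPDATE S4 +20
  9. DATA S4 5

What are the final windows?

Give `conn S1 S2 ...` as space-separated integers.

Op 1: conn=47 S1=56 S2=47 S3=47 S4=47 blocked=[]
Op 2: conn=42 S1=51 S2=47 S3=47 S4=47 blocked=[]
Op 3: conn=29 S1=38 S2=47 S3=47 S4=47 blocked=[]
Op 4: conn=29 S1=38 S2=47 S3=47 S4=68 blocked=[]
Op 5: conn=12 S1=38 S2=47 S3=47 S4=51 blocked=[]
Op 6: conn=12 S1=38 S2=47 S3=71 S4=51 blocked=[]
Op 7: conn=-7 S1=19 S2=47 S3=71 S4=51 blocked=[1, 2, 3, 4]
Op 8: conn=-7 S1=19 S2=47 S3=71 S4=71 blocked=[1, 2, 3, 4]
Op 9: conn=-12 S1=19 S2=47 S3=71 S4=66 blocked=[1, 2, 3, 4]

Answer: -12 19 47 71 66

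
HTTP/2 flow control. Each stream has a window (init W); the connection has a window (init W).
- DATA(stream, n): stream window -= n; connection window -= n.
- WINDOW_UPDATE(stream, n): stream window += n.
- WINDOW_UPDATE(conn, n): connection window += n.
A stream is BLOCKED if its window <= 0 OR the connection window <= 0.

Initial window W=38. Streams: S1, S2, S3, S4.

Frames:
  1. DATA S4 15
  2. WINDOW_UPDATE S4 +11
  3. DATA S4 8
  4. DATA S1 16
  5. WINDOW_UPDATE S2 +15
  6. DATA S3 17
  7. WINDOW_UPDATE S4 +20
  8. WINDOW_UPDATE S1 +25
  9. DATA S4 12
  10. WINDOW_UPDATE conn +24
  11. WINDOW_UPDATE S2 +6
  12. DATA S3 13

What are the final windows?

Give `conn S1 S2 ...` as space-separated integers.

Op 1: conn=23 S1=38 S2=38 S3=38 S4=23 blocked=[]
Op 2: conn=23 S1=38 S2=38 S3=38 S4=34 blocked=[]
Op 3: conn=15 S1=38 S2=38 S3=38 S4=26 blocked=[]
Op 4: conn=-1 S1=22 S2=38 S3=38 S4=26 blocked=[1, 2, 3, 4]
Op 5: conn=-1 S1=22 S2=53 S3=38 S4=26 blocked=[1, 2, 3, 4]
Op 6: conn=-18 S1=22 S2=53 S3=21 S4=26 blocked=[1, 2, 3, 4]
Op 7: conn=-18 S1=22 S2=53 S3=21 S4=46 blocked=[1, 2, 3, 4]
Op 8: conn=-18 S1=47 S2=53 S3=21 S4=46 blocked=[1, 2, 3, 4]
Op 9: conn=-30 S1=47 S2=53 S3=21 S4=34 blocked=[1, 2, 3, 4]
Op 10: conn=-6 S1=47 S2=53 S3=21 S4=34 blocked=[1, 2, 3, 4]
Op 11: conn=-6 S1=47 S2=59 S3=21 S4=34 blocked=[1, 2, 3, 4]
Op 12: conn=-19 S1=47 S2=59 S3=8 S4=34 blocked=[1, 2, 3, 4]

Answer: -19 47 59 8 34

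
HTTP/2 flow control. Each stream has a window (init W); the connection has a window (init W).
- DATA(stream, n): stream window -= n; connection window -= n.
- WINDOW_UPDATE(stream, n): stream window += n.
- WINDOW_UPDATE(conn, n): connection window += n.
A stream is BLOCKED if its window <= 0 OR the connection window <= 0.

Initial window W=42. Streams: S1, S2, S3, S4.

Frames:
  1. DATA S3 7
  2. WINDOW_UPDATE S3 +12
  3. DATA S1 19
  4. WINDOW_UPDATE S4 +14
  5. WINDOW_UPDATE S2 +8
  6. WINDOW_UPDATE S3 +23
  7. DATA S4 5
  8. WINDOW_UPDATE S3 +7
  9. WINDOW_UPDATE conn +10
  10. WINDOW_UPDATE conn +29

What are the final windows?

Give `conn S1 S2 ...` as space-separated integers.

Op 1: conn=35 S1=42 S2=42 S3=35 S4=42 blocked=[]
Op 2: conn=35 S1=42 S2=42 S3=47 S4=42 blocked=[]
Op 3: conn=16 S1=23 S2=42 S3=47 S4=42 blocked=[]
Op 4: conn=16 S1=23 S2=42 S3=47 S4=56 blocked=[]
Op 5: conn=16 S1=23 S2=50 S3=47 S4=56 blocked=[]
Op 6: conn=16 S1=23 S2=50 S3=70 S4=56 blocked=[]
Op 7: conn=11 S1=23 S2=50 S3=70 S4=51 blocked=[]
Op 8: conn=11 S1=23 S2=50 S3=77 S4=51 blocked=[]
Op 9: conn=21 S1=23 S2=50 S3=77 S4=51 blocked=[]
Op 10: conn=50 S1=23 S2=50 S3=77 S4=51 blocked=[]

Answer: 50 23 50 77 51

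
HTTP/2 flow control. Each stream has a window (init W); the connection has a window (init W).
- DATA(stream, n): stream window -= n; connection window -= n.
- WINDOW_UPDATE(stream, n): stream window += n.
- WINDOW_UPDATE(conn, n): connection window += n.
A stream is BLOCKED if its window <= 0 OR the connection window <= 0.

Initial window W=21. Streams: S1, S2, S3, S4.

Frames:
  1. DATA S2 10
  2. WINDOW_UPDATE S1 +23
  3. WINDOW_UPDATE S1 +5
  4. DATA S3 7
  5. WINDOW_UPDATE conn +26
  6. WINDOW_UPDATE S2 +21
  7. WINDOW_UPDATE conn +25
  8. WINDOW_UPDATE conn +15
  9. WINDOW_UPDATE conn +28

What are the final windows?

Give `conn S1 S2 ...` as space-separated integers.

Op 1: conn=11 S1=21 S2=11 S3=21 S4=21 blocked=[]
Op 2: conn=11 S1=44 S2=11 S3=21 S4=21 blocked=[]
Op 3: conn=11 S1=49 S2=11 S3=21 S4=21 blocked=[]
Op 4: conn=4 S1=49 S2=11 S3=14 S4=21 blocked=[]
Op 5: conn=30 S1=49 S2=11 S3=14 S4=21 blocked=[]
Op 6: conn=30 S1=49 S2=32 S3=14 S4=21 blocked=[]
Op 7: conn=55 S1=49 S2=32 S3=14 S4=21 blocked=[]
Op 8: conn=70 S1=49 S2=32 S3=14 S4=21 blocked=[]
Op 9: conn=98 S1=49 S2=32 S3=14 S4=21 blocked=[]

Answer: 98 49 32 14 21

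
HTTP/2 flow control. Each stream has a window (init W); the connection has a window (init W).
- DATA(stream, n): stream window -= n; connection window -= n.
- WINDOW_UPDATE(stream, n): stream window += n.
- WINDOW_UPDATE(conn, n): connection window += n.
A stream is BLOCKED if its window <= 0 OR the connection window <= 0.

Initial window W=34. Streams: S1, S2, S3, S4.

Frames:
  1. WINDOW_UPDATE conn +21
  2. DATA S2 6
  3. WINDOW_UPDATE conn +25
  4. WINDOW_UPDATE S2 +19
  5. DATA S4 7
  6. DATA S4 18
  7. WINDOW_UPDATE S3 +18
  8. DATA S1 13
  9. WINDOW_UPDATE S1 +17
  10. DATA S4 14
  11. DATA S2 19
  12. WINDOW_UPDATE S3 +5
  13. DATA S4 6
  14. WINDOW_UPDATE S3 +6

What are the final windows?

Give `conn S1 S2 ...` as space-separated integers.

Answer: -3 38 28 63 -11

Derivation:
Op 1: conn=55 S1=34 S2=34 S3=34 S4=34 blocked=[]
Op 2: conn=49 S1=34 S2=28 S3=34 S4=34 blocked=[]
Op 3: conn=74 S1=34 S2=28 S3=34 S4=34 blocked=[]
Op 4: conn=74 S1=34 S2=47 S3=34 S4=34 blocked=[]
Op 5: conn=67 S1=34 S2=47 S3=34 S4=27 blocked=[]
Op 6: conn=49 S1=34 S2=47 S3=34 S4=9 blocked=[]
Op 7: conn=49 S1=34 S2=47 S3=52 S4=9 blocked=[]
Op 8: conn=36 S1=21 S2=47 S3=52 S4=9 blocked=[]
Op 9: conn=36 S1=38 S2=47 S3=52 S4=9 blocked=[]
Op 10: conn=22 S1=38 S2=47 S3=52 S4=-5 blocked=[4]
Op 11: conn=3 S1=38 S2=28 S3=52 S4=-5 blocked=[4]
Op 12: conn=3 S1=38 S2=28 S3=57 S4=-5 blocked=[4]
Op 13: conn=-3 S1=38 S2=28 S3=57 S4=-11 blocked=[1, 2, 3, 4]
Op 14: conn=-3 S1=38 S2=28 S3=63 S4=-11 blocked=[1, 2, 3, 4]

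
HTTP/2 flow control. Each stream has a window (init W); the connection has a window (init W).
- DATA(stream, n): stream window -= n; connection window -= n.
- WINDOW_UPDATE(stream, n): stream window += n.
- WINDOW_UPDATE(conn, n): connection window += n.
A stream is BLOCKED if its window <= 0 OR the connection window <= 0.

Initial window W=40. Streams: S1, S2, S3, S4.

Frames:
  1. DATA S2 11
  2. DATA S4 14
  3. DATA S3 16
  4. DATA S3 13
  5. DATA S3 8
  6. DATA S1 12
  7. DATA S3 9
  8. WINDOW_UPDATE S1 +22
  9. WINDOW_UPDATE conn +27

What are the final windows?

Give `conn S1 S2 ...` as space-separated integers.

Answer: -16 50 29 -6 26

Derivation:
Op 1: conn=29 S1=40 S2=29 S3=40 S4=40 blocked=[]
Op 2: conn=15 S1=40 S2=29 S3=40 S4=26 blocked=[]
Op 3: conn=-1 S1=40 S2=29 S3=24 S4=26 blocked=[1, 2, 3, 4]
Op 4: conn=-14 S1=40 S2=29 S3=11 S4=26 blocked=[1, 2, 3, 4]
Op 5: conn=-22 S1=40 S2=29 S3=3 S4=26 blocked=[1, 2, 3, 4]
Op 6: conn=-34 S1=28 S2=29 S3=3 S4=26 blocked=[1, 2, 3, 4]
Op 7: conn=-43 S1=28 S2=29 S3=-6 S4=26 blocked=[1, 2, 3, 4]
Op 8: conn=-43 S1=50 S2=29 S3=-6 S4=26 blocked=[1, 2, 3, 4]
Op 9: conn=-16 S1=50 S2=29 S3=-6 S4=26 blocked=[1, 2, 3, 4]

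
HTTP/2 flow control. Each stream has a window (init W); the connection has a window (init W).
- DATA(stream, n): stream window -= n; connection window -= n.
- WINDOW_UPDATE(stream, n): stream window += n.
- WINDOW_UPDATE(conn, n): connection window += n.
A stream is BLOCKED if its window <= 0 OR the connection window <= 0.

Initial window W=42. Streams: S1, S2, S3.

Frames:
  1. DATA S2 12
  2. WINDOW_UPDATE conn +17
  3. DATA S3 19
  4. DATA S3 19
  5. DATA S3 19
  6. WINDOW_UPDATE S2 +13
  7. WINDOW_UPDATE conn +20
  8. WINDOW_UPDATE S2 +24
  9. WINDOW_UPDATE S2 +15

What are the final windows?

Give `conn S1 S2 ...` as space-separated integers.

Answer: 10 42 82 -15

Derivation:
Op 1: conn=30 S1=42 S2=30 S3=42 blocked=[]
Op 2: conn=47 S1=42 S2=30 S3=42 blocked=[]
Op 3: conn=28 S1=42 S2=30 S3=23 blocked=[]
Op 4: conn=9 S1=42 S2=30 S3=4 blocked=[]
Op 5: conn=-10 S1=42 S2=30 S3=-15 blocked=[1, 2, 3]
Op 6: conn=-10 S1=42 S2=43 S3=-15 blocked=[1, 2, 3]
Op 7: conn=10 S1=42 S2=43 S3=-15 blocked=[3]
Op 8: conn=10 S1=42 S2=67 S3=-15 blocked=[3]
Op 9: conn=10 S1=42 S2=82 S3=-15 blocked=[3]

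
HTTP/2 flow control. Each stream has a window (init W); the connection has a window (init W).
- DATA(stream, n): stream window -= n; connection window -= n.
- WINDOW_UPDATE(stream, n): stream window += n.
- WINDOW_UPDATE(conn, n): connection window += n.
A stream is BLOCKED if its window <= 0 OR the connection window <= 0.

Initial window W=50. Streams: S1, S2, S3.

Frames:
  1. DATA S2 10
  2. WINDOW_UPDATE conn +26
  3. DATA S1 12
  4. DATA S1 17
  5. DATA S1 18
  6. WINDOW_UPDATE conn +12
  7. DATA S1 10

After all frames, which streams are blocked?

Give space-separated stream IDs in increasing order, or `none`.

Answer: S1

Derivation:
Op 1: conn=40 S1=50 S2=40 S3=50 blocked=[]
Op 2: conn=66 S1=50 S2=40 S3=50 blocked=[]
Op 3: conn=54 S1=38 S2=40 S3=50 blocked=[]
Op 4: conn=37 S1=21 S2=40 S3=50 blocked=[]
Op 5: conn=19 S1=3 S2=40 S3=50 blocked=[]
Op 6: conn=31 S1=3 S2=40 S3=50 blocked=[]
Op 7: conn=21 S1=-7 S2=40 S3=50 blocked=[1]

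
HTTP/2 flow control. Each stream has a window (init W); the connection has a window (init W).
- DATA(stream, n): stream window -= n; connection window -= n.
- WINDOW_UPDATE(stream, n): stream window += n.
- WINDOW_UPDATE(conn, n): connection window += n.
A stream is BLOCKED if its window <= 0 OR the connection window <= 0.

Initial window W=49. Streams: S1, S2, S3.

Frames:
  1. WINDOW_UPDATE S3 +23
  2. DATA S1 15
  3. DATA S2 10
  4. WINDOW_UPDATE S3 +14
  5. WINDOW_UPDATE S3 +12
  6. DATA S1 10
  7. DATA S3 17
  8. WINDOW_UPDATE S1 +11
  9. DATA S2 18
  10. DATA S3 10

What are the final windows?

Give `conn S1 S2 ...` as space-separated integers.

Op 1: conn=49 S1=49 S2=49 S3=72 blocked=[]
Op 2: conn=34 S1=34 S2=49 S3=72 blocked=[]
Op 3: conn=24 S1=34 S2=39 S3=72 blocked=[]
Op 4: conn=24 S1=34 S2=39 S3=86 blocked=[]
Op 5: conn=24 S1=34 S2=39 S3=98 blocked=[]
Op 6: conn=14 S1=24 S2=39 S3=98 blocked=[]
Op 7: conn=-3 S1=24 S2=39 S3=81 blocked=[1, 2, 3]
Op 8: conn=-3 S1=35 S2=39 S3=81 blocked=[1, 2, 3]
Op 9: conn=-21 S1=35 S2=21 S3=81 blocked=[1, 2, 3]
Op 10: conn=-31 S1=35 S2=21 S3=71 blocked=[1, 2, 3]

Answer: -31 35 21 71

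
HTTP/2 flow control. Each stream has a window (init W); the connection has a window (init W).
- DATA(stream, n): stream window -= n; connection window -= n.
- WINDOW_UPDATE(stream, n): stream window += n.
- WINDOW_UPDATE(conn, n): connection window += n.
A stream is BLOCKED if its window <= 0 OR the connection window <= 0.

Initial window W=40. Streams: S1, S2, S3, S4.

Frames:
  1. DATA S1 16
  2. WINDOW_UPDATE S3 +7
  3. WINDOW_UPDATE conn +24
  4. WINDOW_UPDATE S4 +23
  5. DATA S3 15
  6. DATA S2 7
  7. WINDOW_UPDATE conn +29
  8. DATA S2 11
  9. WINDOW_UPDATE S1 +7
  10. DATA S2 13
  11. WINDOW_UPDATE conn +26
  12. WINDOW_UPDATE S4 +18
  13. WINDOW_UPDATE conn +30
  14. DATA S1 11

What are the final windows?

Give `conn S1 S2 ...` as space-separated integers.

Answer: 76 20 9 32 81

Derivation:
Op 1: conn=24 S1=24 S2=40 S3=40 S4=40 blocked=[]
Op 2: conn=24 S1=24 S2=40 S3=47 S4=40 blocked=[]
Op 3: conn=48 S1=24 S2=40 S3=47 S4=40 blocked=[]
Op 4: conn=48 S1=24 S2=40 S3=47 S4=63 blocked=[]
Op 5: conn=33 S1=24 S2=40 S3=32 S4=63 blocked=[]
Op 6: conn=26 S1=24 S2=33 S3=32 S4=63 blocked=[]
Op 7: conn=55 S1=24 S2=33 S3=32 S4=63 blocked=[]
Op 8: conn=44 S1=24 S2=22 S3=32 S4=63 blocked=[]
Op 9: conn=44 S1=31 S2=22 S3=32 S4=63 blocked=[]
Op 10: conn=31 S1=31 S2=9 S3=32 S4=63 blocked=[]
Op 11: conn=57 S1=31 S2=9 S3=32 S4=63 blocked=[]
Op 12: conn=57 S1=31 S2=9 S3=32 S4=81 blocked=[]
Op 13: conn=87 S1=31 S2=9 S3=32 S4=81 blocked=[]
Op 14: conn=76 S1=20 S2=9 S3=32 S4=81 blocked=[]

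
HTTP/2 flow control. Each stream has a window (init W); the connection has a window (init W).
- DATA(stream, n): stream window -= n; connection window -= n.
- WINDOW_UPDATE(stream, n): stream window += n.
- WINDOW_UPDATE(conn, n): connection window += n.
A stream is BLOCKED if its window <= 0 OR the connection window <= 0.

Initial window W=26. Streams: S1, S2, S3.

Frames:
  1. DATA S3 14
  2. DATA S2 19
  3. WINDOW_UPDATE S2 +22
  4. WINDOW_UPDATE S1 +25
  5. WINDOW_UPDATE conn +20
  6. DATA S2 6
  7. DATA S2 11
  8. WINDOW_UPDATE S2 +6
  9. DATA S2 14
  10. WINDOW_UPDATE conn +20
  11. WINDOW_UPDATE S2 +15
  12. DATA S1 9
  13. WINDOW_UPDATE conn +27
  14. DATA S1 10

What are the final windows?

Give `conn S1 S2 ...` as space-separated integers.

Op 1: conn=12 S1=26 S2=26 S3=12 blocked=[]
Op 2: conn=-7 S1=26 S2=7 S3=12 blocked=[1, 2, 3]
Op 3: conn=-7 S1=26 S2=29 S3=12 blocked=[1, 2, 3]
Op 4: conn=-7 S1=51 S2=29 S3=12 blocked=[1, 2, 3]
Op 5: conn=13 S1=51 S2=29 S3=12 blocked=[]
Op 6: conn=7 S1=51 S2=23 S3=12 blocked=[]
Op 7: conn=-4 S1=51 S2=12 S3=12 blocked=[1, 2, 3]
Op 8: conn=-4 S1=51 S2=18 S3=12 blocked=[1, 2, 3]
Op 9: conn=-18 S1=51 S2=4 S3=12 blocked=[1, 2, 3]
Op 10: conn=2 S1=51 S2=4 S3=12 blocked=[]
Op 11: conn=2 S1=51 S2=19 S3=12 blocked=[]
Op 12: conn=-7 S1=42 S2=19 S3=12 blocked=[1, 2, 3]
Op 13: conn=20 S1=42 S2=19 S3=12 blocked=[]
Op 14: conn=10 S1=32 S2=19 S3=12 blocked=[]

Answer: 10 32 19 12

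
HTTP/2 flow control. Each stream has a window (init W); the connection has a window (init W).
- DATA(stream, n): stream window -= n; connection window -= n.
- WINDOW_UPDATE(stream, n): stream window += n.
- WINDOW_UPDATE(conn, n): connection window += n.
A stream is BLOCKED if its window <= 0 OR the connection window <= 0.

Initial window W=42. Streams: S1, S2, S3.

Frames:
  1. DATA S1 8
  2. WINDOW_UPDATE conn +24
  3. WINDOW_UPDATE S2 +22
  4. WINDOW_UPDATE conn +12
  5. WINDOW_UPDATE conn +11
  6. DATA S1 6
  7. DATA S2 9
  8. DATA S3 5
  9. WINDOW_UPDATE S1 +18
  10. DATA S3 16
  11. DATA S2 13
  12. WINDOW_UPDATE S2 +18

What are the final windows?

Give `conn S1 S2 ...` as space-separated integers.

Op 1: conn=34 S1=34 S2=42 S3=42 blocked=[]
Op 2: conn=58 S1=34 S2=42 S3=42 blocked=[]
Op 3: conn=58 S1=34 S2=64 S3=42 blocked=[]
Op 4: conn=70 S1=34 S2=64 S3=42 blocked=[]
Op 5: conn=81 S1=34 S2=64 S3=42 blocked=[]
Op 6: conn=75 S1=28 S2=64 S3=42 blocked=[]
Op 7: conn=66 S1=28 S2=55 S3=42 blocked=[]
Op 8: conn=61 S1=28 S2=55 S3=37 blocked=[]
Op 9: conn=61 S1=46 S2=55 S3=37 blocked=[]
Op 10: conn=45 S1=46 S2=55 S3=21 blocked=[]
Op 11: conn=32 S1=46 S2=42 S3=21 blocked=[]
Op 12: conn=32 S1=46 S2=60 S3=21 blocked=[]

Answer: 32 46 60 21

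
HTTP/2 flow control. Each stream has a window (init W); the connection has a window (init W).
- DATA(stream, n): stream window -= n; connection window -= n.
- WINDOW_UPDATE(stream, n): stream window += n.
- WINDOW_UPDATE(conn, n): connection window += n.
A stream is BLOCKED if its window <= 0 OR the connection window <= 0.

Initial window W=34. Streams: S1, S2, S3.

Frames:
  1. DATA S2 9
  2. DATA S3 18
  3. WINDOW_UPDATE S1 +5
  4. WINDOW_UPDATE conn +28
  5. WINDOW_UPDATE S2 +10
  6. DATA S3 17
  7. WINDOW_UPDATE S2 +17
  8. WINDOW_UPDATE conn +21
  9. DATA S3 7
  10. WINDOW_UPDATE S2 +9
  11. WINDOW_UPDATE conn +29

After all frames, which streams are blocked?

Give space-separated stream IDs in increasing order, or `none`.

Answer: S3

Derivation:
Op 1: conn=25 S1=34 S2=25 S3=34 blocked=[]
Op 2: conn=7 S1=34 S2=25 S3=16 blocked=[]
Op 3: conn=7 S1=39 S2=25 S3=16 blocked=[]
Op 4: conn=35 S1=39 S2=25 S3=16 blocked=[]
Op 5: conn=35 S1=39 S2=35 S3=16 blocked=[]
Op 6: conn=18 S1=39 S2=35 S3=-1 blocked=[3]
Op 7: conn=18 S1=39 S2=52 S3=-1 blocked=[3]
Op 8: conn=39 S1=39 S2=52 S3=-1 blocked=[3]
Op 9: conn=32 S1=39 S2=52 S3=-8 blocked=[3]
Op 10: conn=32 S1=39 S2=61 S3=-8 blocked=[3]
Op 11: conn=61 S1=39 S2=61 S3=-8 blocked=[3]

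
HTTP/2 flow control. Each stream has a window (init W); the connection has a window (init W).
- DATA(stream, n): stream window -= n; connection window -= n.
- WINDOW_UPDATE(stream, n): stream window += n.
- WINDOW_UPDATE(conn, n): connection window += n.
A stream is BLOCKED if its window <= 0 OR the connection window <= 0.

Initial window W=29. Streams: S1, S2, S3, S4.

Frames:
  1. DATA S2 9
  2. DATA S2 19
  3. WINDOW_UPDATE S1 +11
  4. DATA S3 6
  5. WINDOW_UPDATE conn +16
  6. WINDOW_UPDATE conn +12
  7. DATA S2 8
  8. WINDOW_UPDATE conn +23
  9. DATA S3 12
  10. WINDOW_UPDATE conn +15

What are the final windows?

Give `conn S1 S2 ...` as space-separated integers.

Answer: 41 40 -7 11 29

Derivation:
Op 1: conn=20 S1=29 S2=20 S3=29 S4=29 blocked=[]
Op 2: conn=1 S1=29 S2=1 S3=29 S4=29 blocked=[]
Op 3: conn=1 S1=40 S2=1 S3=29 S4=29 blocked=[]
Op 4: conn=-5 S1=40 S2=1 S3=23 S4=29 blocked=[1, 2, 3, 4]
Op 5: conn=11 S1=40 S2=1 S3=23 S4=29 blocked=[]
Op 6: conn=23 S1=40 S2=1 S3=23 S4=29 blocked=[]
Op 7: conn=15 S1=40 S2=-7 S3=23 S4=29 blocked=[2]
Op 8: conn=38 S1=40 S2=-7 S3=23 S4=29 blocked=[2]
Op 9: conn=26 S1=40 S2=-7 S3=11 S4=29 blocked=[2]
Op 10: conn=41 S1=40 S2=-7 S3=11 S4=29 blocked=[2]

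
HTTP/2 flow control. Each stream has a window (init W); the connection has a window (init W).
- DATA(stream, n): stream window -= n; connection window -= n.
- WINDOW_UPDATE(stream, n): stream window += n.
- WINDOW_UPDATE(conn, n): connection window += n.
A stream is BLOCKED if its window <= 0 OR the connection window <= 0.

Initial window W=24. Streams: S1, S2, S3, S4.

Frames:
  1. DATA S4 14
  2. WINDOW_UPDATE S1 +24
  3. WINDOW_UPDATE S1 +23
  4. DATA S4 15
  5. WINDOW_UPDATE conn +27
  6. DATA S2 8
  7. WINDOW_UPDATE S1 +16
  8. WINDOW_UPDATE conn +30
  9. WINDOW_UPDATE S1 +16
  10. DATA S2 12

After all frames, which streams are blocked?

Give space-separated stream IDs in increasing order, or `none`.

Answer: S4

Derivation:
Op 1: conn=10 S1=24 S2=24 S3=24 S4=10 blocked=[]
Op 2: conn=10 S1=48 S2=24 S3=24 S4=10 blocked=[]
Op 3: conn=10 S1=71 S2=24 S3=24 S4=10 blocked=[]
Op 4: conn=-5 S1=71 S2=24 S3=24 S4=-5 blocked=[1, 2, 3, 4]
Op 5: conn=22 S1=71 S2=24 S3=24 S4=-5 blocked=[4]
Op 6: conn=14 S1=71 S2=16 S3=24 S4=-5 blocked=[4]
Op 7: conn=14 S1=87 S2=16 S3=24 S4=-5 blocked=[4]
Op 8: conn=44 S1=87 S2=16 S3=24 S4=-5 blocked=[4]
Op 9: conn=44 S1=103 S2=16 S3=24 S4=-5 blocked=[4]
Op 10: conn=32 S1=103 S2=4 S3=24 S4=-5 blocked=[4]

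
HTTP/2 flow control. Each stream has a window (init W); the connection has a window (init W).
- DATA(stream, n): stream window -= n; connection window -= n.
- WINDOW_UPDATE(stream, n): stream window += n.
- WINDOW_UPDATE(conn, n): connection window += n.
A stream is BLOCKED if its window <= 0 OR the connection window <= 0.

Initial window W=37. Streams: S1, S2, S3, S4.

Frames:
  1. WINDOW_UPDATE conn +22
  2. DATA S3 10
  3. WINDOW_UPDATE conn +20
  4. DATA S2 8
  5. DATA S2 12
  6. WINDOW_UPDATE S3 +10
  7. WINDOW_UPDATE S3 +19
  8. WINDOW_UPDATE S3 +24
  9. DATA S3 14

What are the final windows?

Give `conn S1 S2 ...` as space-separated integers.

Answer: 35 37 17 66 37

Derivation:
Op 1: conn=59 S1=37 S2=37 S3=37 S4=37 blocked=[]
Op 2: conn=49 S1=37 S2=37 S3=27 S4=37 blocked=[]
Op 3: conn=69 S1=37 S2=37 S3=27 S4=37 blocked=[]
Op 4: conn=61 S1=37 S2=29 S3=27 S4=37 blocked=[]
Op 5: conn=49 S1=37 S2=17 S3=27 S4=37 blocked=[]
Op 6: conn=49 S1=37 S2=17 S3=37 S4=37 blocked=[]
Op 7: conn=49 S1=37 S2=17 S3=56 S4=37 blocked=[]
Op 8: conn=49 S1=37 S2=17 S3=80 S4=37 blocked=[]
Op 9: conn=35 S1=37 S2=17 S3=66 S4=37 blocked=[]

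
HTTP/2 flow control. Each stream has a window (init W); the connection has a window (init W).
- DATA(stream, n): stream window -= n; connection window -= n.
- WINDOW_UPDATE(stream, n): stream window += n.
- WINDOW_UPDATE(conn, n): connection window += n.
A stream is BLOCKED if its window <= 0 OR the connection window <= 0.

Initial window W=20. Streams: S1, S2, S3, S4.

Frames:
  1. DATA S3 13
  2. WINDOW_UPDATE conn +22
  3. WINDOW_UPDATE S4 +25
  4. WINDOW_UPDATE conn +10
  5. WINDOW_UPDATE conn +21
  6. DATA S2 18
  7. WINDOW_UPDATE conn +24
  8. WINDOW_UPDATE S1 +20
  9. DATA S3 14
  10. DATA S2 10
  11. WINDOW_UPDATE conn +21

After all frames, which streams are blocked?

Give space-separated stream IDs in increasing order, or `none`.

Op 1: conn=7 S1=20 S2=20 S3=7 S4=20 blocked=[]
Op 2: conn=29 S1=20 S2=20 S3=7 S4=20 blocked=[]
Op 3: conn=29 S1=20 S2=20 S3=7 S4=45 blocked=[]
Op 4: conn=39 S1=20 S2=20 S3=7 S4=45 blocked=[]
Op 5: conn=60 S1=20 S2=20 S3=7 S4=45 blocked=[]
Op 6: conn=42 S1=20 S2=2 S3=7 S4=45 blocked=[]
Op 7: conn=66 S1=20 S2=2 S3=7 S4=45 blocked=[]
Op 8: conn=66 S1=40 S2=2 S3=7 S4=45 blocked=[]
Op 9: conn=52 S1=40 S2=2 S3=-7 S4=45 blocked=[3]
Op 10: conn=42 S1=40 S2=-8 S3=-7 S4=45 blocked=[2, 3]
Op 11: conn=63 S1=40 S2=-8 S3=-7 S4=45 blocked=[2, 3]

Answer: S2 S3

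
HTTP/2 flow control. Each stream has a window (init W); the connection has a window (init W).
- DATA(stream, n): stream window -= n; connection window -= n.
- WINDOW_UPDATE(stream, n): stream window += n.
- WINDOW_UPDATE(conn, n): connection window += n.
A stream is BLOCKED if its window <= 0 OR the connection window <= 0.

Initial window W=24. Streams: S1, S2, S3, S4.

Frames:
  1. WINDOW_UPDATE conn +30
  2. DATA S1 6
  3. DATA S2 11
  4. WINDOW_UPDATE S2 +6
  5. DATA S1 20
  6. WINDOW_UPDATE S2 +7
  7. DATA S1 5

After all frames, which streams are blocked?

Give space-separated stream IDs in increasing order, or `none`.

Op 1: conn=54 S1=24 S2=24 S3=24 S4=24 blocked=[]
Op 2: conn=48 S1=18 S2=24 S3=24 S4=24 blocked=[]
Op 3: conn=37 S1=18 S2=13 S3=24 S4=24 blocked=[]
Op 4: conn=37 S1=18 S2=19 S3=24 S4=24 blocked=[]
Op 5: conn=17 S1=-2 S2=19 S3=24 S4=24 blocked=[1]
Op 6: conn=17 S1=-2 S2=26 S3=24 S4=24 blocked=[1]
Op 7: conn=12 S1=-7 S2=26 S3=24 S4=24 blocked=[1]

Answer: S1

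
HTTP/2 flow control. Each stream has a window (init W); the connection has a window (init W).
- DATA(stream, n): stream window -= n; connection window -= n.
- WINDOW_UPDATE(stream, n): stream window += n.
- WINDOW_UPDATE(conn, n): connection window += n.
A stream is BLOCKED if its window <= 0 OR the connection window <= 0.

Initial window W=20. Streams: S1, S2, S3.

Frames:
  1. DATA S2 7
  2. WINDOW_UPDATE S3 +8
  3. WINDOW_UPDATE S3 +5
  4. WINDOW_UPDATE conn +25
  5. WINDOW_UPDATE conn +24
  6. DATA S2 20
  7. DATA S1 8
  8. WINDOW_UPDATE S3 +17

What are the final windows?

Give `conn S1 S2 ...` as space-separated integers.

Answer: 34 12 -7 50

Derivation:
Op 1: conn=13 S1=20 S2=13 S3=20 blocked=[]
Op 2: conn=13 S1=20 S2=13 S3=28 blocked=[]
Op 3: conn=13 S1=20 S2=13 S3=33 blocked=[]
Op 4: conn=38 S1=20 S2=13 S3=33 blocked=[]
Op 5: conn=62 S1=20 S2=13 S3=33 blocked=[]
Op 6: conn=42 S1=20 S2=-7 S3=33 blocked=[2]
Op 7: conn=34 S1=12 S2=-7 S3=33 blocked=[2]
Op 8: conn=34 S1=12 S2=-7 S3=50 blocked=[2]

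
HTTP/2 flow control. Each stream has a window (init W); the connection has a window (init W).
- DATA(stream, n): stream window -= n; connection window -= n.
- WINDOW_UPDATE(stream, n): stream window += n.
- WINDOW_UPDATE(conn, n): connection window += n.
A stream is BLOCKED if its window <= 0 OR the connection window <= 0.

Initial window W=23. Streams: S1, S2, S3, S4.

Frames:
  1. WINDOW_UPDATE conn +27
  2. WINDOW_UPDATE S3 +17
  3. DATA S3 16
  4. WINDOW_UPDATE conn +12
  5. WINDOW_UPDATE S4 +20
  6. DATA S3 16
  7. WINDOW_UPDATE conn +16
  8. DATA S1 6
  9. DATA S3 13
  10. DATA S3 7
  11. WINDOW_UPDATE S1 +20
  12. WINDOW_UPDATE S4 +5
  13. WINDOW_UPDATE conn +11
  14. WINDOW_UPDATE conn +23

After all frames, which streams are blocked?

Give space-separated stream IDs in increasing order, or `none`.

Answer: S3

Derivation:
Op 1: conn=50 S1=23 S2=23 S3=23 S4=23 blocked=[]
Op 2: conn=50 S1=23 S2=23 S3=40 S4=23 blocked=[]
Op 3: conn=34 S1=23 S2=23 S3=24 S4=23 blocked=[]
Op 4: conn=46 S1=23 S2=23 S3=24 S4=23 blocked=[]
Op 5: conn=46 S1=23 S2=23 S3=24 S4=43 blocked=[]
Op 6: conn=30 S1=23 S2=23 S3=8 S4=43 blocked=[]
Op 7: conn=46 S1=23 S2=23 S3=8 S4=43 blocked=[]
Op 8: conn=40 S1=17 S2=23 S3=8 S4=43 blocked=[]
Op 9: conn=27 S1=17 S2=23 S3=-5 S4=43 blocked=[3]
Op 10: conn=20 S1=17 S2=23 S3=-12 S4=43 blocked=[3]
Op 11: conn=20 S1=37 S2=23 S3=-12 S4=43 blocked=[3]
Op 12: conn=20 S1=37 S2=23 S3=-12 S4=48 blocked=[3]
Op 13: conn=31 S1=37 S2=23 S3=-12 S4=48 blocked=[3]
Op 14: conn=54 S1=37 S2=23 S3=-12 S4=48 blocked=[3]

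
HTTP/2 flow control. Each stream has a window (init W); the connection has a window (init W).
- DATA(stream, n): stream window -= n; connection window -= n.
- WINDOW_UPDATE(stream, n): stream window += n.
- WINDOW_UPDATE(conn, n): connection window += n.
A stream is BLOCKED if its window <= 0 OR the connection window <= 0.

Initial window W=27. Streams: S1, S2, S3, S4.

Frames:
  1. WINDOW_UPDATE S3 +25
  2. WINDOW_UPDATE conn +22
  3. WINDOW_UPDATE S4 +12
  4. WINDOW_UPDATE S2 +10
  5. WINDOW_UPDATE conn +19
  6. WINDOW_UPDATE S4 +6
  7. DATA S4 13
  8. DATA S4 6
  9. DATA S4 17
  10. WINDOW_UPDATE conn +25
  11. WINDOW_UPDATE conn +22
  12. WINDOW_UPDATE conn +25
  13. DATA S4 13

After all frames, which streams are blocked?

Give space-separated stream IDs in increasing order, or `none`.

Op 1: conn=27 S1=27 S2=27 S3=52 S4=27 blocked=[]
Op 2: conn=49 S1=27 S2=27 S3=52 S4=27 blocked=[]
Op 3: conn=49 S1=27 S2=27 S3=52 S4=39 blocked=[]
Op 4: conn=49 S1=27 S2=37 S3=52 S4=39 blocked=[]
Op 5: conn=68 S1=27 S2=37 S3=52 S4=39 blocked=[]
Op 6: conn=68 S1=27 S2=37 S3=52 S4=45 blocked=[]
Op 7: conn=55 S1=27 S2=37 S3=52 S4=32 blocked=[]
Op 8: conn=49 S1=27 S2=37 S3=52 S4=26 blocked=[]
Op 9: conn=32 S1=27 S2=37 S3=52 S4=9 blocked=[]
Op 10: conn=57 S1=27 S2=37 S3=52 S4=9 blocked=[]
Op 11: conn=79 S1=27 S2=37 S3=52 S4=9 blocked=[]
Op 12: conn=104 S1=27 S2=37 S3=52 S4=9 blocked=[]
Op 13: conn=91 S1=27 S2=37 S3=52 S4=-4 blocked=[4]

Answer: S4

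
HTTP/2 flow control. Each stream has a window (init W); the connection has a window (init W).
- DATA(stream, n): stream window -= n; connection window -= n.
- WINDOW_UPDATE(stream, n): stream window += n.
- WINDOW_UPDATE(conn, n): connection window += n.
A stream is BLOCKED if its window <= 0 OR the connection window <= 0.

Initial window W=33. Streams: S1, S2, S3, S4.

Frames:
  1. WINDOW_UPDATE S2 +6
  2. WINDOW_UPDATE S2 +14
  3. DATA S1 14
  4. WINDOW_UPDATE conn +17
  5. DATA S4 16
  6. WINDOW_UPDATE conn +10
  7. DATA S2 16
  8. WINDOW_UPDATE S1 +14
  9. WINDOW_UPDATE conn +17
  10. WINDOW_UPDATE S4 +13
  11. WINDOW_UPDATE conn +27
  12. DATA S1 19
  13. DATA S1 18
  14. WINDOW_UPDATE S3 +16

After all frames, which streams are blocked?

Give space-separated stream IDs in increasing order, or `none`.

Answer: S1

Derivation:
Op 1: conn=33 S1=33 S2=39 S3=33 S4=33 blocked=[]
Op 2: conn=33 S1=33 S2=53 S3=33 S4=33 blocked=[]
Op 3: conn=19 S1=19 S2=53 S3=33 S4=33 blocked=[]
Op 4: conn=36 S1=19 S2=53 S3=33 S4=33 blocked=[]
Op 5: conn=20 S1=19 S2=53 S3=33 S4=17 blocked=[]
Op 6: conn=30 S1=19 S2=53 S3=33 S4=17 blocked=[]
Op 7: conn=14 S1=19 S2=37 S3=33 S4=17 blocked=[]
Op 8: conn=14 S1=33 S2=37 S3=33 S4=17 blocked=[]
Op 9: conn=31 S1=33 S2=37 S3=33 S4=17 blocked=[]
Op 10: conn=31 S1=33 S2=37 S3=33 S4=30 blocked=[]
Op 11: conn=58 S1=33 S2=37 S3=33 S4=30 blocked=[]
Op 12: conn=39 S1=14 S2=37 S3=33 S4=30 blocked=[]
Op 13: conn=21 S1=-4 S2=37 S3=33 S4=30 blocked=[1]
Op 14: conn=21 S1=-4 S2=37 S3=49 S4=30 blocked=[1]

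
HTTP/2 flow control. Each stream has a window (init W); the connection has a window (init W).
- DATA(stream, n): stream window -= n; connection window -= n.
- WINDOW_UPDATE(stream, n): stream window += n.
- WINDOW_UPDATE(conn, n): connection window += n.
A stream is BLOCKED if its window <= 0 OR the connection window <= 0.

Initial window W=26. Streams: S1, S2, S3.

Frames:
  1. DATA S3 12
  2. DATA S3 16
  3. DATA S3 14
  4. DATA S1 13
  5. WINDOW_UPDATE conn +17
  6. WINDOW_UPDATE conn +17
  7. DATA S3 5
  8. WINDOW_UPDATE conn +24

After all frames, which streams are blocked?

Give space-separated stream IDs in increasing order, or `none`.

Answer: S3

Derivation:
Op 1: conn=14 S1=26 S2=26 S3=14 blocked=[]
Op 2: conn=-2 S1=26 S2=26 S3=-2 blocked=[1, 2, 3]
Op 3: conn=-16 S1=26 S2=26 S3=-16 blocked=[1, 2, 3]
Op 4: conn=-29 S1=13 S2=26 S3=-16 blocked=[1, 2, 3]
Op 5: conn=-12 S1=13 S2=26 S3=-16 blocked=[1, 2, 3]
Op 6: conn=5 S1=13 S2=26 S3=-16 blocked=[3]
Op 7: conn=0 S1=13 S2=26 S3=-21 blocked=[1, 2, 3]
Op 8: conn=24 S1=13 S2=26 S3=-21 blocked=[3]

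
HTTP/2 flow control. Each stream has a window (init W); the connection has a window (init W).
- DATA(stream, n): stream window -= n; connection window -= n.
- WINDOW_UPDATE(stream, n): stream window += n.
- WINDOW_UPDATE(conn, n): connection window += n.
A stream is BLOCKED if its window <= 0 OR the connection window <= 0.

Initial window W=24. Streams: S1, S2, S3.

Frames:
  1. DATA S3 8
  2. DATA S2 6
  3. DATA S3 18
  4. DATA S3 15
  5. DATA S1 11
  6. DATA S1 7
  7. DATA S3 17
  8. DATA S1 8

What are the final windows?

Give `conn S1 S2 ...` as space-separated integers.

Op 1: conn=16 S1=24 S2=24 S3=16 blocked=[]
Op 2: conn=10 S1=24 S2=18 S3=16 blocked=[]
Op 3: conn=-8 S1=24 S2=18 S3=-2 blocked=[1, 2, 3]
Op 4: conn=-23 S1=24 S2=18 S3=-17 blocked=[1, 2, 3]
Op 5: conn=-34 S1=13 S2=18 S3=-17 blocked=[1, 2, 3]
Op 6: conn=-41 S1=6 S2=18 S3=-17 blocked=[1, 2, 3]
Op 7: conn=-58 S1=6 S2=18 S3=-34 blocked=[1, 2, 3]
Op 8: conn=-66 S1=-2 S2=18 S3=-34 blocked=[1, 2, 3]

Answer: -66 -2 18 -34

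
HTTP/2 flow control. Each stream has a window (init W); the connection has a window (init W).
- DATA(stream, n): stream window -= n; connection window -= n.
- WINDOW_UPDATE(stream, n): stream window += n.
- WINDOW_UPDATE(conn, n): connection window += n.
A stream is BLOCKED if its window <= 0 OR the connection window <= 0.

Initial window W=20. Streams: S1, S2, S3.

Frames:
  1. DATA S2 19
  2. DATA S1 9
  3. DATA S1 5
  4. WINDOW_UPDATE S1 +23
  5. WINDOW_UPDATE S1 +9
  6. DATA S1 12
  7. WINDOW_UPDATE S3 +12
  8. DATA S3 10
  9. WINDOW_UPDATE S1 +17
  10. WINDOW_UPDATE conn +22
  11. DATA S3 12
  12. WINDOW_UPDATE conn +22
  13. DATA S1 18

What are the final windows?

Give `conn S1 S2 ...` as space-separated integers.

Op 1: conn=1 S1=20 S2=1 S3=20 blocked=[]
Op 2: conn=-8 S1=11 S2=1 S3=20 blocked=[1, 2, 3]
Op 3: conn=-13 S1=6 S2=1 S3=20 blocked=[1, 2, 3]
Op 4: conn=-13 S1=29 S2=1 S3=20 blocked=[1, 2, 3]
Op 5: conn=-13 S1=38 S2=1 S3=20 blocked=[1, 2, 3]
Op 6: conn=-25 S1=26 S2=1 S3=20 blocked=[1, 2, 3]
Op 7: conn=-25 S1=26 S2=1 S3=32 blocked=[1, 2, 3]
Op 8: conn=-35 S1=26 S2=1 S3=22 blocked=[1, 2, 3]
Op 9: conn=-35 S1=43 S2=1 S3=22 blocked=[1, 2, 3]
Op 10: conn=-13 S1=43 S2=1 S3=22 blocked=[1, 2, 3]
Op 11: conn=-25 S1=43 S2=1 S3=10 blocked=[1, 2, 3]
Op 12: conn=-3 S1=43 S2=1 S3=10 blocked=[1, 2, 3]
Op 13: conn=-21 S1=25 S2=1 S3=10 blocked=[1, 2, 3]

Answer: -21 25 1 10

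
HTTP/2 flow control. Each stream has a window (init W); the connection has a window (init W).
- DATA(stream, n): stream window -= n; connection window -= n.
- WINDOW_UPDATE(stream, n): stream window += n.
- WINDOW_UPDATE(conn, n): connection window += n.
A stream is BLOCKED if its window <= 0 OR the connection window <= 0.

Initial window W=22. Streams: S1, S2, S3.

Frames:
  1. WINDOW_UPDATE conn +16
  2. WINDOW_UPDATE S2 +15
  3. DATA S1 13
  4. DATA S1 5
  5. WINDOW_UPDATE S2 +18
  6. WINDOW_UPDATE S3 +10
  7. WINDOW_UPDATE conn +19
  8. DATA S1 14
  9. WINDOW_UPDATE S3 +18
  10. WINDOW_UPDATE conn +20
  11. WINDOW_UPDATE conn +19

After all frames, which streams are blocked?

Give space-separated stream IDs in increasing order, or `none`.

Answer: S1

Derivation:
Op 1: conn=38 S1=22 S2=22 S3=22 blocked=[]
Op 2: conn=38 S1=22 S2=37 S3=22 blocked=[]
Op 3: conn=25 S1=9 S2=37 S3=22 blocked=[]
Op 4: conn=20 S1=4 S2=37 S3=22 blocked=[]
Op 5: conn=20 S1=4 S2=55 S3=22 blocked=[]
Op 6: conn=20 S1=4 S2=55 S3=32 blocked=[]
Op 7: conn=39 S1=4 S2=55 S3=32 blocked=[]
Op 8: conn=25 S1=-10 S2=55 S3=32 blocked=[1]
Op 9: conn=25 S1=-10 S2=55 S3=50 blocked=[1]
Op 10: conn=45 S1=-10 S2=55 S3=50 blocked=[1]
Op 11: conn=64 S1=-10 S2=55 S3=50 blocked=[1]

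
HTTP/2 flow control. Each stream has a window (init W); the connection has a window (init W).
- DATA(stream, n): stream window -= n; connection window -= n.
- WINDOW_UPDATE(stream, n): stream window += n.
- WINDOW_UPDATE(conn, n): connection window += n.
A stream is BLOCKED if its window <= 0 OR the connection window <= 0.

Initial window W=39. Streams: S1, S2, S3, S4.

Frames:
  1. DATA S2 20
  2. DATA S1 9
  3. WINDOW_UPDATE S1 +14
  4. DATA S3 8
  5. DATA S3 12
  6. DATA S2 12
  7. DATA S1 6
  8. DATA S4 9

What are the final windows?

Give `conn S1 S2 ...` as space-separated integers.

Answer: -37 38 7 19 30

Derivation:
Op 1: conn=19 S1=39 S2=19 S3=39 S4=39 blocked=[]
Op 2: conn=10 S1=30 S2=19 S3=39 S4=39 blocked=[]
Op 3: conn=10 S1=44 S2=19 S3=39 S4=39 blocked=[]
Op 4: conn=2 S1=44 S2=19 S3=31 S4=39 blocked=[]
Op 5: conn=-10 S1=44 S2=19 S3=19 S4=39 blocked=[1, 2, 3, 4]
Op 6: conn=-22 S1=44 S2=7 S3=19 S4=39 blocked=[1, 2, 3, 4]
Op 7: conn=-28 S1=38 S2=7 S3=19 S4=39 blocked=[1, 2, 3, 4]
Op 8: conn=-37 S1=38 S2=7 S3=19 S4=30 blocked=[1, 2, 3, 4]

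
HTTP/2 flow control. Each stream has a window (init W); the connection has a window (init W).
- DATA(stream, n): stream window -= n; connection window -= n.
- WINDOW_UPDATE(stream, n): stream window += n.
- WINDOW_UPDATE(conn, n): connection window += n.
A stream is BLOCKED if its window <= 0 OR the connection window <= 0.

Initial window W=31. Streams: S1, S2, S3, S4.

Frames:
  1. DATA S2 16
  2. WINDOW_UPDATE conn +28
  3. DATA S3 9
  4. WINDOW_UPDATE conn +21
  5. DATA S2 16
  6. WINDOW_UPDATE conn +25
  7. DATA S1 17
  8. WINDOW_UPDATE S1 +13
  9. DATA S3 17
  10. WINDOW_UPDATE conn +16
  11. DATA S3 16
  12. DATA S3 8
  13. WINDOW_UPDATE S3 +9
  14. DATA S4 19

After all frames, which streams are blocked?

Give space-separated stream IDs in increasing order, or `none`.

Answer: S2 S3

Derivation:
Op 1: conn=15 S1=31 S2=15 S3=31 S4=31 blocked=[]
Op 2: conn=43 S1=31 S2=15 S3=31 S4=31 blocked=[]
Op 3: conn=34 S1=31 S2=15 S3=22 S4=31 blocked=[]
Op 4: conn=55 S1=31 S2=15 S3=22 S4=31 blocked=[]
Op 5: conn=39 S1=31 S2=-1 S3=22 S4=31 blocked=[2]
Op 6: conn=64 S1=31 S2=-1 S3=22 S4=31 blocked=[2]
Op 7: conn=47 S1=14 S2=-1 S3=22 S4=31 blocked=[2]
Op 8: conn=47 S1=27 S2=-1 S3=22 S4=31 blocked=[2]
Op 9: conn=30 S1=27 S2=-1 S3=5 S4=31 blocked=[2]
Op 10: conn=46 S1=27 S2=-1 S3=5 S4=31 blocked=[2]
Op 11: conn=30 S1=27 S2=-1 S3=-11 S4=31 blocked=[2, 3]
Op 12: conn=22 S1=27 S2=-1 S3=-19 S4=31 blocked=[2, 3]
Op 13: conn=22 S1=27 S2=-1 S3=-10 S4=31 blocked=[2, 3]
Op 14: conn=3 S1=27 S2=-1 S3=-10 S4=12 blocked=[2, 3]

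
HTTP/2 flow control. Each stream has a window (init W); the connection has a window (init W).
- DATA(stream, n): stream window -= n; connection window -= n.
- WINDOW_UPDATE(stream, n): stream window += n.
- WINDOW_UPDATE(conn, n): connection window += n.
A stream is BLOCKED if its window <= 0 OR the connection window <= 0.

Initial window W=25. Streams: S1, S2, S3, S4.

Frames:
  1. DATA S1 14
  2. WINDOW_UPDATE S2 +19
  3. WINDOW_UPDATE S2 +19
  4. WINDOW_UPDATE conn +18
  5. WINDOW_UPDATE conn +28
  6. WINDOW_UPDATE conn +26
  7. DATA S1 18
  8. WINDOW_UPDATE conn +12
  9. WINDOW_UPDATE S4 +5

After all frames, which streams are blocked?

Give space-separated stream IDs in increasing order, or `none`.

Answer: S1

Derivation:
Op 1: conn=11 S1=11 S2=25 S3=25 S4=25 blocked=[]
Op 2: conn=11 S1=11 S2=44 S3=25 S4=25 blocked=[]
Op 3: conn=11 S1=11 S2=63 S3=25 S4=25 blocked=[]
Op 4: conn=29 S1=11 S2=63 S3=25 S4=25 blocked=[]
Op 5: conn=57 S1=11 S2=63 S3=25 S4=25 blocked=[]
Op 6: conn=83 S1=11 S2=63 S3=25 S4=25 blocked=[]
Op 7: conn=65 S1=-7 S2=63 S3=25 S4=25 blocked=[1]
Op 8: conn=77 S1=-7 S2=63 S3=25 S4=25 blocked=[1]
Op 9: conn=77 S1=-7 S2=63 S3=25 S4=30 blocked=[1]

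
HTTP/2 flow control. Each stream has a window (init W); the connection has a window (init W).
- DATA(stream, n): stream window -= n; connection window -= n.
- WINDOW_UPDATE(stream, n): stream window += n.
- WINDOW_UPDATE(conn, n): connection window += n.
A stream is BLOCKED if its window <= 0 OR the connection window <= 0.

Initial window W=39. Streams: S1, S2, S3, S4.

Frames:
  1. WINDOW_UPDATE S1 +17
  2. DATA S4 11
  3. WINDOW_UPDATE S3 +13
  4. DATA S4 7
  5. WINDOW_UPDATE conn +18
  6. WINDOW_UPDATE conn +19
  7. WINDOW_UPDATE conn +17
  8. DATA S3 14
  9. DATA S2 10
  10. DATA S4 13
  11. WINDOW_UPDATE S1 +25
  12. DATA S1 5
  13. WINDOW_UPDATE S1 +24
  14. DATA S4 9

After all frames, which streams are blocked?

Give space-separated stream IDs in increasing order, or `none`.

Answer: S4

Derivation:
Op 1: conn=39 S1=56 S2=39 S3=39 S4=39 blocked=[]
Op 2: conn=28 S1=56 S2=39 S3=39 S4=28 blocked=[]
Op 3: conn=28 S1=56 S2=39 S3=52 S4=28 blocked=[]
Op 4: conn=21 S1=56 S2=39 S3=52 S4=21 blocked=[]
Op 5: conn=39 S1=56 S2=39 S3=52 S4=21 blocked=[]
Op 6: conn=58 S1=56 S2=39 S3=52 S4=21 blocked=[]
Op 7: conn=75 S1=56 S2=39 S3=52 S4=21 blocked=[]
Op 8: conn=61 S1=56 S2=39 S3=38 S4=21 blocked=[]
Op 9: conn=51 S1=56 S2=29 S3=38 S4=21 blocked=[]
Op 10: conn=38 S1=56 S2=29 S3=38 S4=8 blocked=[]
Op 11: conn=38 S1=81 S2=29 S3=38 S4=8 blocked=[]
Op 12: conn=33 S1=76 S2=29 S3=38 S4=8 blocked=[]
Op 13: conn=33 S1=100 S2=29 S3=38 S4=8 blocked=[]
Op 14: conn=24 S1=100 S2=29 S3=38 S4=-1 blocked=[4]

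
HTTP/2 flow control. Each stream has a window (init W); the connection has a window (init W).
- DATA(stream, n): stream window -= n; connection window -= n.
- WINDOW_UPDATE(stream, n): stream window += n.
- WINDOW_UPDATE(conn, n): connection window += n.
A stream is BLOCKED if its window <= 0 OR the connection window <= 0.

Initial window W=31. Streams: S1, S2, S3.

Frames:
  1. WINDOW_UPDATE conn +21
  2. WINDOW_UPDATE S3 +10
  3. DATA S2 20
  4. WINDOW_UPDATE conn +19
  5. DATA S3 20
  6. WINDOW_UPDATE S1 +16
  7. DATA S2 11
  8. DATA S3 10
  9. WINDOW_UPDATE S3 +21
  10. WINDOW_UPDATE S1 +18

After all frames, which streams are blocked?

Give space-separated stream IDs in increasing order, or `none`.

Op 1: conn=52 S1=31 S2=31 S3=31 blocked=[]
Op 2: conn=52 S1=31 S2=31 S3=41 blocked=[]
Op 3: conn=32 S1=31 S2=11 S3=41 blocked=[]
Op 4: conn=51 S1=31 S2=11 S3=41 blocked=[]
Op 5: conn=31 S1=31 S2=11 S3=21 blocked=[]
Op 6: conn=31 S1=47 S2=11 S3=21 blocked=[]
Op 7: conn=20 S1=47 S2=0 S3=21 blocked=[2]
Op 8: conn=10 S1=47 S2=0 S3=11 blocked=[2]
Op 9: conn=10 S1=47 S2=0 S3=32 blocked=[2]
Op 10: conn=10 S1=65 S2=0 S3=32 blocked=[2]

Answer: S2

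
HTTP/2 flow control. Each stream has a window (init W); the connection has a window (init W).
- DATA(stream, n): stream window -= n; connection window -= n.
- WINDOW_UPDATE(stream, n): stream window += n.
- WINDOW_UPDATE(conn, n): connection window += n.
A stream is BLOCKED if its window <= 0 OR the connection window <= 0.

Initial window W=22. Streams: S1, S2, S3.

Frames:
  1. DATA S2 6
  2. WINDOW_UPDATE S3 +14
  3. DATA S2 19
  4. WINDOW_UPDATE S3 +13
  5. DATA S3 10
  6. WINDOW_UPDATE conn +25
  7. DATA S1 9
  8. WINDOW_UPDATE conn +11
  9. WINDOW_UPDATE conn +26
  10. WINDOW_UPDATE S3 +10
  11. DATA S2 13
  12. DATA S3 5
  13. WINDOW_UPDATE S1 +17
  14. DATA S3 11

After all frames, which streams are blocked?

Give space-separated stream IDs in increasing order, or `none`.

Op 1: conn=16 S1=22 S2=16 S3=22 blocked=[]
Op 2: conn=16 S1=22 S2=16 S3=36 blocked=[]
Op 3: conn=-3 S1=22 S2=-3 S3=36 blocked=[1, 2, 3]
Op 4: conn=-3 S1=22 S2=-3 S3=49 blocked=[1, 2, 3]
Op 5: conn=-13 S1=22 S2=-3 S3=39 blocked=[1, 2, 3]
Op 6: conn=12 S1=22 S2=-3 S3=39 blocked=[2]
Op 7: conn=3 S1=13 S2=-3 S3=39 blocked=[2]
Op 8: conn=14 S1=13 S2=-3 S3=39 blocked=[2]
Op 9: conn=40 S1=13 S2=-3 S3=39 blocked=[2]
Op 10: conn=40 S1=13 S2=-3 S3=49 blocked=[2]
Op 11: conn=27 S1=13 S2=-16 S3=49 blocked=[2]
Op 12: conn=22 S1=13 S2=-16 S3=44 blocked=[2]
Op 13: conn=22 S1=30 S2=-16 S3=44 blocked=[2]
Op 14: conn=11 S1=30 S2=-16 S3=33 blocked=[2]

Answer: S2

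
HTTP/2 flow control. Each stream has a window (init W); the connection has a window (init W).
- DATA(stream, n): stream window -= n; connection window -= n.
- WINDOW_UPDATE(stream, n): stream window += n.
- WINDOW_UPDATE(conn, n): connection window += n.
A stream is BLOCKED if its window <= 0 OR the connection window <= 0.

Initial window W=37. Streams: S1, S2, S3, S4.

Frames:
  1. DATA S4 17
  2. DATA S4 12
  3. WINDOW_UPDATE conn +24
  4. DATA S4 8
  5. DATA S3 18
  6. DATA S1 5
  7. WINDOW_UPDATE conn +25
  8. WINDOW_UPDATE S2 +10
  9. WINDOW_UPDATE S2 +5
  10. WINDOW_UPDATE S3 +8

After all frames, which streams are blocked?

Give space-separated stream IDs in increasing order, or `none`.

Op 1: conn=20 S1=37 S2=37 S3=37 S4=20 blocked=[]
Op 2: conn=8 S1=37 S2=37 S3=37 S4=8 blocked=[]
Op 3: conn=32 S1=37 S2=37 S3=37 S4=8 blocked=[]
Op 4: conn=24 S1=37 S2=37 S3=37 S4=0 blocked=[4]
Op 5: conn=6 S1=37 S2=37 S3=19 S4=0 blocked=[4]
Op 6: conn=1 S1=32 S2=37 S3=19 S4=0 blocked=[4]
Op 7: conn=26 S1=32 S2=37 S3=19 S4=0 blocked=[4]
Op 8: conn=26 S1=32 S2=47 S3=19 S4=0 blocked=[4]
Op 9: conn=26 S1=32 S2=52 S3=19 S4=0 blocked=[4]
Op 10: conn=26 S1=32 S2=52 S3=27 S4=0 blocked=[4]

Answer: S4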